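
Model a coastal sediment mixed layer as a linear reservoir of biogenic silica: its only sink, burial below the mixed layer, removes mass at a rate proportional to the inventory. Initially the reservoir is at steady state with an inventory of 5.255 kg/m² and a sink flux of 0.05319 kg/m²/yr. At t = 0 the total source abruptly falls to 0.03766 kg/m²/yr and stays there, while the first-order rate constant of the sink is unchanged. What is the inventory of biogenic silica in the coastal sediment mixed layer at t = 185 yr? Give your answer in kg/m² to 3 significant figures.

3.96 kg/m²

The sink rate constant is k = F₀/M₀ = 0.05319/5.255 = 0.01012 yr⁻¹.
Solving dM/dt = F₁ − kM with M(0) = M₀ gives M(t) = F₁/k + (M₀ − F₁/k)·e^(−kt).
F₁/k = 0.03766/0.01012 = 3.7207 kg/m²; kt = 0.01012 × 185 = 1.873, e^(−kt) = 0.1537.
M(185) = 3.7207 + (5.255 − 3.7207) × 0.1537 = 3.7207 + 0.2359 = 3.9566 kg/m².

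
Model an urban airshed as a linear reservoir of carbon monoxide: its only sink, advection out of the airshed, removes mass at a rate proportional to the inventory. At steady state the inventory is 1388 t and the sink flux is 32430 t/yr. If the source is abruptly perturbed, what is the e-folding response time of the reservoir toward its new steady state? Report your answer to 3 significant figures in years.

For a linear reservoir the response time equals the residence time τ = M/F.
τ = 1388 / 32430 = 0.04280 yr.

0.0428 yr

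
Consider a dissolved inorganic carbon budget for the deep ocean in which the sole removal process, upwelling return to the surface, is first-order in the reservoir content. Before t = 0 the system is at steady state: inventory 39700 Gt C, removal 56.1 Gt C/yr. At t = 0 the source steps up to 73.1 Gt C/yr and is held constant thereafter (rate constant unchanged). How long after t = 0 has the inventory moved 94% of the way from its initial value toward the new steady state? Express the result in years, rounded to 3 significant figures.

τ = M₀/F₀ = 39700/56.1 = 707.7 yr.
The remaining gap fraction is e^(−t/τ); 94% covered ⇒ e^(−t/τ) = 0.0600.
t = −τ ln(0.0600) = 707.7 × 2.813 = 1991 yr.

1990 yr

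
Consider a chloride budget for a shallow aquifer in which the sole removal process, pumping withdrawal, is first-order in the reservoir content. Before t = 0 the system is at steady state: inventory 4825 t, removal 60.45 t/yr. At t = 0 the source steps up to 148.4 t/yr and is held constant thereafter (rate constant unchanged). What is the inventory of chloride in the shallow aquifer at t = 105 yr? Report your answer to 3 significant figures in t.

τ = M₀/F₀ = 4825/60.45 = 79.82 yr; rate constant k = 1/τ.
New steady state M_∞ = F₁/k = F₁·τ = 148.4 × 79.82 = 11845 t.
M(t) = M_∞ + (M₀ − M_∞)·e^(−t/τ); t/τ = 105/79.82 = 1.315, so e^(−t/τ) = 0.2683.
M(t) = 11845 − 7020 × 0.2683 = 9961.2 t.

9960 t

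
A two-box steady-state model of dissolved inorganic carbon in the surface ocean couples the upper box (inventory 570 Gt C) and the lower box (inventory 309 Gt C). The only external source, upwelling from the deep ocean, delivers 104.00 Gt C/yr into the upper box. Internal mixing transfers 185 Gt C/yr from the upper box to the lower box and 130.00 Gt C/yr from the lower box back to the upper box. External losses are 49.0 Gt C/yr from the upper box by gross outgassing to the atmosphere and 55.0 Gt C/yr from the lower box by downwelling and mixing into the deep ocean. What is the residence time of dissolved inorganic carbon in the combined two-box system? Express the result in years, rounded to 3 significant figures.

Residence time in the combined system uses the total inventory and the total *external* removal — internal exchanges between the two boxes cancel.
M_total = 570 + 309 = 879.00 Gt C.
ΣF_external_out = 49.0 + 55.0 = 104.00 Gt C/yr.
τ = M_total / ΣF_ext = 879.00 / 104.00 = 8.452 yr.

8.45 yr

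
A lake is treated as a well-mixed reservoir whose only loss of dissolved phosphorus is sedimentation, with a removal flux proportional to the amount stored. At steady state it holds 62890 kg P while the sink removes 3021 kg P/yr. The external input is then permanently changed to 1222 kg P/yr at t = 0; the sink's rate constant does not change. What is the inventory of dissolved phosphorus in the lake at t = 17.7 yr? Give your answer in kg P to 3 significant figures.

Residence time τ = M₀/F₀ = 20.82 yr. The eventual steady state is M_∞ = M₀·(F₁/F₀) = 62890 × 1222/3021 = 25439 kg P.
The anomaly ΔM(t) = M(t) − M_∞ decays as ΔM₀·e^(−t/τ) with ΔM₀ = 62890 − 25439 = 37450 kg P.
At t = 17.7 yr, e^(−t/τ) = e^(−0.8502) = 0.4273, so ΔM = 16000 kg P and M = 25439 + 16000 = 41442 kg P.

41400 kg P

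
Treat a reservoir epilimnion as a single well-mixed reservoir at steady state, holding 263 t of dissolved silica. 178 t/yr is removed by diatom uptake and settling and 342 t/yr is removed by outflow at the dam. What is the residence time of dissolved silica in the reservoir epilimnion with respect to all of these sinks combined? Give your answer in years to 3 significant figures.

0.506 yr

Total removal flux = 178 + 342 = 520.00 t/yr.
τ = M / ΣF_out = 263 / 520.00 = 0.5058 yr.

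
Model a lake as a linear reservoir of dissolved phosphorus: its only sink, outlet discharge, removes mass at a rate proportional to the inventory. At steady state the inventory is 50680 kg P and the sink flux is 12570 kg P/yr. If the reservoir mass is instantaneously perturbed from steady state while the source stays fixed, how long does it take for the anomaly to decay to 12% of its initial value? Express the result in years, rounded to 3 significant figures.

8.55 yr

For a linear reservoir the anomaly decays as exp(−t/τ) with τ = M/F = 50680/12570 = 4.032 yr.
exp(−t/τ) = 0.12 ⇒ t = −τ ln(0.12) = 4.032 × 2.120 = 8.549 yr.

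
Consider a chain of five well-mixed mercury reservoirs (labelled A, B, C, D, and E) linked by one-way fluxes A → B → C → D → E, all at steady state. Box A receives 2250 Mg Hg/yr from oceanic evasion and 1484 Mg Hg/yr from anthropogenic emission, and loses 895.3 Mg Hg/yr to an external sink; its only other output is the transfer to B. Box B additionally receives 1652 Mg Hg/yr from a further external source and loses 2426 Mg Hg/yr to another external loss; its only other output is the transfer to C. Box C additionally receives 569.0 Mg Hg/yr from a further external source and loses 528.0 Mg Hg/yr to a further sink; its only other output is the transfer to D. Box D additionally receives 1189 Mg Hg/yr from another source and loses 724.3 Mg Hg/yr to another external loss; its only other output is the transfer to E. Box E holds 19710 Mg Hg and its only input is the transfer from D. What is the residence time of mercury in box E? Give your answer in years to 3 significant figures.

7.67 yr

Box A: F(A→B) = (2250 + 1484) − 895.3 = 2838.7 Mg Hg/yr.
Box B: F(B→C) = (2838.7 + 1652) − 2426 = 2064.7 Mg Hg/yr.
Box C: F(C→D) = (2064.7 + 569.0) − 528.0 = 2105.7 Mg Hg/yr.
Box D: F(D→E) = (2105.7 + 1189) − 724.3 = 2570.4 Mg Hg/yr.
Box E throughput = its input = 2570.4 Mg Hg/yr; τ = 19710 / 2570.4 = 7.668 yr.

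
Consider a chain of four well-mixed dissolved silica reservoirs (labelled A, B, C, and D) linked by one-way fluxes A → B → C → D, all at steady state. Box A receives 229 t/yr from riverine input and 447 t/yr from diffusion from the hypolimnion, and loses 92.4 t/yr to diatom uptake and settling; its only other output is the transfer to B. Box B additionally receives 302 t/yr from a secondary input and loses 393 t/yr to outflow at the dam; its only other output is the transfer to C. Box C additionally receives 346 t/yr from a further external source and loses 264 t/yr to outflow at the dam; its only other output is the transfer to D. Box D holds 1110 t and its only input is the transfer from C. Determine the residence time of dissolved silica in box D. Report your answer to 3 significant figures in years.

1.93 yr

Box A: F(A→B) = (229 + 447) − 92.4 = 583.60 t/yr.
Box B: F(B→C) = (583.60 + 302) − 393 = 492.60 t/yr.
Box C: F(C→D) = (492.60 + 346) − 264 = 574.60 t/yr.
Box D throughput = its input = 574.60 t/yr; τ = 1110 / 574.60 = 1.932 yr.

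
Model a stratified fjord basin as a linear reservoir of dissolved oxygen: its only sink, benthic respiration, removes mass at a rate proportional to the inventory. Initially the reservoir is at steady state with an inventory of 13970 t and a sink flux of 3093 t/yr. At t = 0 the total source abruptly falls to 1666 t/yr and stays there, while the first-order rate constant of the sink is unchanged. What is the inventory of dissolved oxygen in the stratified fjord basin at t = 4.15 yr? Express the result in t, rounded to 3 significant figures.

10100 t

τ = M₀/F₀ = 13970/3093 = 4.517 yr; rate constant k = 1/τ.
New steady state M_∞ = F₁/k = F₁·τ = 1666 × 4.517 = 7524.7 t.
M(t) = M_∞ + (M₀ − M_∞)·e^(−t/τ); t/τ = 4.15/4.517 = 0.9188, so e^(−t/τ) = 0.3990.
M(t) = 7524.7 + 6445 × 0.3990 = 10096 t.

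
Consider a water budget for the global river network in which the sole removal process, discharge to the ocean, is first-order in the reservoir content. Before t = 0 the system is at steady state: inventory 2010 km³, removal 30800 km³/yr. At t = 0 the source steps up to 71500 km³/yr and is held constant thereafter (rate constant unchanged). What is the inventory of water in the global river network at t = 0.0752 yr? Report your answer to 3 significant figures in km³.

The sink rate constant is k = F₀/M₀ = 30800/2010 = 15.32 yr⁻¹.
Solving dM/dt = F₁ − kM with M(0) = M₀ gives M(t) = F₁/k + (M₀ − F₁/k)·e^(−kt).
F₁/k = 71500/15.32 = 4666.1 km³; kt = 15.32 × 0.0752 = 1.152, e^(−kt) = 0.3159.
M(0.0752) = 4666.1 + (2010 − 4666.1) × 0.3159 = 4666.1 − 839.1 = 3827.0 km³.

3830 km³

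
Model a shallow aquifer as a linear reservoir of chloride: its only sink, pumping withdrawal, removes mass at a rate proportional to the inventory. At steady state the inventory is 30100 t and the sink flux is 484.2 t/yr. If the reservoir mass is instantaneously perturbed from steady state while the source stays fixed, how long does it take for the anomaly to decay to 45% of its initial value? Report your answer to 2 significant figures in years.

For a linear reservoir the anomaly decays as exp(−t/τ) with τ = M/F = 30100/484.2 = 62.16 yr.
exp(−t/τ) = 0.45 ⇒ t = −τ ln(0.45) = 62.16 × 0.7985 = 49.64 yr.

50 yr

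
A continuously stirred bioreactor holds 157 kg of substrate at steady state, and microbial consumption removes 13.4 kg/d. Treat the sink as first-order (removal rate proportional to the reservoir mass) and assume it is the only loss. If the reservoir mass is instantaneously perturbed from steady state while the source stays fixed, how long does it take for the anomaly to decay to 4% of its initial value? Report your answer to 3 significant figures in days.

For a linear reservoir the anomaly decays as exp(−t/τ) with τ = M/F = 157/13.4 = 11.72 d.
exp(−t/τ) = 0.04 ⇒ t = −τ ln(0.04) = 11.72 × 3.219 = 37.71 d.

37.7 d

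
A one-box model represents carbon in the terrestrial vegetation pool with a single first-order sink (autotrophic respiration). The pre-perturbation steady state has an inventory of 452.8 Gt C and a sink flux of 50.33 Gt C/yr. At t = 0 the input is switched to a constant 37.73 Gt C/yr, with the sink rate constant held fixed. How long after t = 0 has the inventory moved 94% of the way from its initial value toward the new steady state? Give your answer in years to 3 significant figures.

τ = M₀/F₀ = 452.8/50.33 = 8.997 yr.
The remaining gap fraction is e^(−t/τ); 94% covered ⇒ e^(−t/τ) = 0.0600.
t = −τ ln(0.0600) = 8.997 × 2.813 = 25.31 yr.

25.3 yr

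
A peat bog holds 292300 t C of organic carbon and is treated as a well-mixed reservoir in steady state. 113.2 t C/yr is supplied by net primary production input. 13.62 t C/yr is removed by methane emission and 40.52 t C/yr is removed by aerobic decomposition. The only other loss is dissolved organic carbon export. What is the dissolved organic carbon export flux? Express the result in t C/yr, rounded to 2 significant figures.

59 t C/yr

At steady state ΣF_in = ΣF_out.
ΣF_in = 113.20 t C/yr.
Dissolved organic carbon export flux = ΣF_in − (13.62 + 40.52) = 113.20 − 54.14 = 59.06 t C/yr.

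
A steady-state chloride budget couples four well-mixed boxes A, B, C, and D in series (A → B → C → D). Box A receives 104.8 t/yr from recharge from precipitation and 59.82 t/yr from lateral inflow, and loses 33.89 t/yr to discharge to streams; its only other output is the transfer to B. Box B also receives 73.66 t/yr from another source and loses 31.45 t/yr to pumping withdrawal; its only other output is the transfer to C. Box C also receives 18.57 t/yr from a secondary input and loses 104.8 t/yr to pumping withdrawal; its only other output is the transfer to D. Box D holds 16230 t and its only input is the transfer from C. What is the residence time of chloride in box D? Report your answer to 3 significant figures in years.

187 yr

Box A: F(A→B) = (104.8 + 59.82) − 33.89 = 130.73 t/yr.
Box B: F(B→C) = (130.73 + 73.66) − 31.45 = 172.94 t/yr.
Box C: F(C→D) = (172.94 + 18.57) − 104.8 = 86.710 t/yr.
Box D throughput = its input = 86.710 t/yr; τ = 16230 / 86.710 = 187.2 yr.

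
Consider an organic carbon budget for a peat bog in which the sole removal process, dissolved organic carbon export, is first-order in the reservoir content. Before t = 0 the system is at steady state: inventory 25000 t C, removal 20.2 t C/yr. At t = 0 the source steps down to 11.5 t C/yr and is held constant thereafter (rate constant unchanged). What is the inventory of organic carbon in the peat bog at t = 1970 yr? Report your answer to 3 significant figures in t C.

Residence time τ = M₀/F₀ = 1238 yr. The eventual steady state is M_∞ = M₀·(F₁/F₀) = 25000 × 11.5/20.2 = 14233 t C.
The anomaly ΔM(t) = M(t) − M_∞ decays as ΔM₀·e^(−t/τ) with ΔM₀ = 25000 − 14233 = 10770 t C.
At t = 1970 yr, e^(−t/τ) = e^(−1.592) = 0.2036, so ΔM = 2192 t C and M = 14233 + 2192 = 16425 t C.

16400 t C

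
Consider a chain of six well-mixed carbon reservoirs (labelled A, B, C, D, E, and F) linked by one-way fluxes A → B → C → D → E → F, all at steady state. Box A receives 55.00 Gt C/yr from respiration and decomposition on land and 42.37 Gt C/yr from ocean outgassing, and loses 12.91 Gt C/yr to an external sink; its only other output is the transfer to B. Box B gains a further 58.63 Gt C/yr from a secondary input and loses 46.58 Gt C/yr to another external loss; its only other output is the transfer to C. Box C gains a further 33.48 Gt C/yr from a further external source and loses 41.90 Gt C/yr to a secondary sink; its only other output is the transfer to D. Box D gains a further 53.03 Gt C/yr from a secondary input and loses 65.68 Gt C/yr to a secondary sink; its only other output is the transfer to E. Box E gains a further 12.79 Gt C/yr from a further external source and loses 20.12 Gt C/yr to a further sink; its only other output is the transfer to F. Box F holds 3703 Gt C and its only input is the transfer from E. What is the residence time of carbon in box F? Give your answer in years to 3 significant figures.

54.4 yr

Box A: F(A→B) = (55.00 + 42.37) − 12.91 = 84.460 Gt C/yr.
Box B: F(B→C) = (84.460 + 58.63) − 46.58 = 96.510 Gt C/yr.
Box C: F(C→D) = (96.510 + 33.48) − 41.90 = 88.090 Gt C/yr.
Box D: F(D→E) = (88.090 + 53.03) − 65.68 = 75.440 Gt C/yr.
Box E: F(E→F) = (75.440 + 12.79) − 20.12 = 68.110 Gt C/yr.
Box F throughput = its input = 68.110 Gt C/yr; τ = 3703 / 68.110 = 54.37 yr.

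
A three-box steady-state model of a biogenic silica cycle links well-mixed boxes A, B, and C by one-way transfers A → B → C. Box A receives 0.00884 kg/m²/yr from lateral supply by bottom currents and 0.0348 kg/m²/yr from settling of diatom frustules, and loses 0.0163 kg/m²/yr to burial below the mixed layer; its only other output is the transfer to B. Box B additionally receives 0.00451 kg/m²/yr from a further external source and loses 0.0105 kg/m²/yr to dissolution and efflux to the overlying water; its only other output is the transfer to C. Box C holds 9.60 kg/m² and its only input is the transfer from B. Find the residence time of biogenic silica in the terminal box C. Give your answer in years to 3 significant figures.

Box A: F(A→B) = (0.00884 + 0.0348) − 0.0163 = 0.027340 kg/m²/yr.
Box B: F(B→C) = (0.027340 + 0.00451) − 0.0105 = 0.021350 kg/m²/yr.
Box C throughput = its input = 0.021350 kg/m²/yr; τ = 9.60 / 0.021350 = 449.6 yr.

450 yr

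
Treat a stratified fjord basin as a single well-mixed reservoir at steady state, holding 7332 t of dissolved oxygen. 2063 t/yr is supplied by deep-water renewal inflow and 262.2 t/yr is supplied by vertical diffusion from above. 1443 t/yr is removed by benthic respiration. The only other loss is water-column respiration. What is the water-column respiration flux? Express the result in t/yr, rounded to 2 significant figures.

At steady state ΣF_in = ΣF_out.
ΣF_in = 2063 + 262.2 = 2325.2 t/yr.
Water-column respiration flux = ΣF_in − (1443) = 2325.2 − 1443 = 882.2 t/yr.

880 t/yr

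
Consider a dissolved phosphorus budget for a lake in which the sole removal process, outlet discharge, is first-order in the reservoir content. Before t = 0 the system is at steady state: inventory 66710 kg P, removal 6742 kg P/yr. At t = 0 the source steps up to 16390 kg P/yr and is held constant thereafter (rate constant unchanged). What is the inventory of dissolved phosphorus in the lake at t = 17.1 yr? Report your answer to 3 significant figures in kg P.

τ = M₀/F₀ = 66710/6742 = 9.895 yr; rate constant k = 1/τ.
New steady state M_∞ = F₁/k = F₁·τ = 16390 × 9.895 = 162170 kg P.
M(t) = M_∞ + (M₀ − M_∞)·e^(−t/τ); t/τ = 17.1/9.895 = 1.728, so e^(−t/τ) = 0.1776.
M(t) = 162170 − 95460 × 0.1776 = 145220 kg P.

145000 kg P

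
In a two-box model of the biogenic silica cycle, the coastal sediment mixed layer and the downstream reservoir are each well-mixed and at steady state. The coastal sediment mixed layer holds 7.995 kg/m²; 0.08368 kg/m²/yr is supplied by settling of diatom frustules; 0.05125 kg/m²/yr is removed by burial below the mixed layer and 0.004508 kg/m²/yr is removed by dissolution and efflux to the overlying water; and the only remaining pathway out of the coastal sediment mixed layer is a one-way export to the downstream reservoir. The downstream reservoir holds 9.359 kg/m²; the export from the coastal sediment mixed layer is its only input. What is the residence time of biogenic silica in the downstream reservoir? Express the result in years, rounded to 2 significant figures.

340 yr

Balance the coastal sediment mixed layer: ΣF_in = 0.083680 kg/m²/yr.
Export to the downstream reservoir = ΣF_in − (0.05125 + 0.004508) = 0.027922 kg/m²/yr.
At steady state the output of the downstream reservoir equals its input, 0.027922 kg/m²/yr.
τ = M / F = 9.359 / 0.027922 = 335.2 yr.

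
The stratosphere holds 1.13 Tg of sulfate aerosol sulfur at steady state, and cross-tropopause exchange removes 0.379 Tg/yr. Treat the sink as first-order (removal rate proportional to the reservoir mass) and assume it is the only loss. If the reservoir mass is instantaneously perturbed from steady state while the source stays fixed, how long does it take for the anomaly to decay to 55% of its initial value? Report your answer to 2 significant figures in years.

For a linear reservoir the anomaly decays as exp(−t/τ) with τ = M/F = 1.13/0.379 = 2.982 yr.
exp(−t/τ) = 0.55 ⇒ t = −τ ln(0.55) = 2.982 × 0.5978 = 1.782 yr.

1.8 yr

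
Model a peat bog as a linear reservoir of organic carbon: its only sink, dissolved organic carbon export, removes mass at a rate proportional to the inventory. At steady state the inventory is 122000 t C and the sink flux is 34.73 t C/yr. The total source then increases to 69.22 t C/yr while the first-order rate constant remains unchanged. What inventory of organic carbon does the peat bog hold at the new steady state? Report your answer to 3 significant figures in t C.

Rate constant k = F/M = 34.73 / 122000 = 0.0002847 yr⁻¹.
At the new steady state, source = k·M_new ⇒ M_new = 69.22 / 0.0002847 = 243200 t C.
(Equivalently M_new = M × F_new/F_old = 122000 × 69.22/34.73.)

243000 t C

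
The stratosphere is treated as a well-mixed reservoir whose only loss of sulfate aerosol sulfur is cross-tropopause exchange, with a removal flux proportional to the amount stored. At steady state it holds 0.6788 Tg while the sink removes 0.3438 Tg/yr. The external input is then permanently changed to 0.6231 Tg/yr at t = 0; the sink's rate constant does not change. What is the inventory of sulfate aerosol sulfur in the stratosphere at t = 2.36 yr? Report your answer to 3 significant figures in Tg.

The sink rate constant is k = F₀/M₀ = 0.3438/0.6788 = 0.5065 yr⁻¹.
Solving dM/dt = F₁ − kM with M(0) = M₀ gives M(t) = F₁/k + (M₀ − F₁/k)·e^(−kt).
F₁/k = 0.6231/0.5065 = 1.2303 Tg; kt = 0.5065 × 2.36 = 1.195, e^(−kt) = 0.3026.
M(2.36) = 1.2303 + (0.6788 − 1.2303) × 0.3026 = 1.2303 − 0.1669 = 1.0634 Tg.

1.06 Tg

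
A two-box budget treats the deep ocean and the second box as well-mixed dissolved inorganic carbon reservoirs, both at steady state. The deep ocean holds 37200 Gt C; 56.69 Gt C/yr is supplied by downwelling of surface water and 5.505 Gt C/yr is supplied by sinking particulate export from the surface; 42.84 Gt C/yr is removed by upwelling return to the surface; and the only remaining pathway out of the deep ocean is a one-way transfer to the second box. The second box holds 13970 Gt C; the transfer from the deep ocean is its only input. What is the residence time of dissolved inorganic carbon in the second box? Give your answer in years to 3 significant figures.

Balance the deep ocean: ΣF_in = 56.69 + 5.505 = 62.195 Gt C/yr.
Transfer to the second box = ΣF_in − (42.84) = 19.355 Gt C/yr.
At steady state the output of the second box equals its input, 19.355 Gt C/yr.
τ = M / F = 13970 / 19.355 = 721.8 yr.

722 yr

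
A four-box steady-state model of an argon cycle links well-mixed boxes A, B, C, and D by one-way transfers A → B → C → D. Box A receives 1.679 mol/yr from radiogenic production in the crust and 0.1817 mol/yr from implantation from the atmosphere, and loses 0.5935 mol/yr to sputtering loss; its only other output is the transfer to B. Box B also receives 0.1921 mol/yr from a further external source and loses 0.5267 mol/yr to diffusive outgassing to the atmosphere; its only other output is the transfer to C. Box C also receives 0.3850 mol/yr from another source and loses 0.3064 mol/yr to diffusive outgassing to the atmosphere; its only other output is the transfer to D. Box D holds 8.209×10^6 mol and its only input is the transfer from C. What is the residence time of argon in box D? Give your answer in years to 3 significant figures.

8.12×10^6 yr

Box A: F(A→B) = (1.679 + 0.1817) − 0.5935 = 1.2672 mol/yr.
Box B: F(B→C) = (1.2672 + 0.1921) − 0.5267 = 0.93260 mol/yr.
Box C: F(C→D) = (0.93260 + 0.3850) − 0.3064 = 1.0112 mol/yr.
Box D throughput = its input = 1.0112 mol/yr; τ = 8.209×10^6 / 1.0112 = 8.118×10^6 yr.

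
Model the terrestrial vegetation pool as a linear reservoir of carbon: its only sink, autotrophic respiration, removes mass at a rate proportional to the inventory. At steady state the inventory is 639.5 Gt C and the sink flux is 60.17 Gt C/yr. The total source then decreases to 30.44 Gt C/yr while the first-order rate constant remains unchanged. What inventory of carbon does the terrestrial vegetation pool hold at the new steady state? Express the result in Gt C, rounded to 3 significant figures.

324 Gt C

Rate constant k = F/M = 60.17 / 639.5 = 0.09409 yr⁻¹.
At the new steady state, source = k·M_new ⇒ M_new = 30.44 / 0.09409 = 323.5 Gt C.
(Equivalently M_new = M × F_new/F_old = 639.5 × 30.44/60.17.)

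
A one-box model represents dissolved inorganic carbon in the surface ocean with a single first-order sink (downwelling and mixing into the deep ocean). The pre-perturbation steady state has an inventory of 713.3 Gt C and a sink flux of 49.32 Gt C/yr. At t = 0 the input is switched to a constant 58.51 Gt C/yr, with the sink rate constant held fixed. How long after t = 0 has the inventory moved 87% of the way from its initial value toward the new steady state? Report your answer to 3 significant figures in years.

29.5 yr

τ = M₀/F₀ = 713.3/49.32 = 14.46 yr.
The remaining gap fraction is e^(−t/τ); 87% covered ⇒ e^(−t/τ) = 0.130.
t = −τ ln(0.130) = 14.46 × 2.040 = 29.51 yr.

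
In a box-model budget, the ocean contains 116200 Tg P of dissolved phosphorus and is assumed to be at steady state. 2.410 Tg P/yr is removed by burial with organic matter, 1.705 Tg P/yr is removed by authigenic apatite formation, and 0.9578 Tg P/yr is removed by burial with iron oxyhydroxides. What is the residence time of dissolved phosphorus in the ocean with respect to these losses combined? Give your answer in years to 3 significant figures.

22900 yr

Total removal = 2.410 + 1.705 + 0.9578 = 5.0728 Tg P/yr.
τ = M / ΣF_out = 116200 / 5.0728 = 22910 yr.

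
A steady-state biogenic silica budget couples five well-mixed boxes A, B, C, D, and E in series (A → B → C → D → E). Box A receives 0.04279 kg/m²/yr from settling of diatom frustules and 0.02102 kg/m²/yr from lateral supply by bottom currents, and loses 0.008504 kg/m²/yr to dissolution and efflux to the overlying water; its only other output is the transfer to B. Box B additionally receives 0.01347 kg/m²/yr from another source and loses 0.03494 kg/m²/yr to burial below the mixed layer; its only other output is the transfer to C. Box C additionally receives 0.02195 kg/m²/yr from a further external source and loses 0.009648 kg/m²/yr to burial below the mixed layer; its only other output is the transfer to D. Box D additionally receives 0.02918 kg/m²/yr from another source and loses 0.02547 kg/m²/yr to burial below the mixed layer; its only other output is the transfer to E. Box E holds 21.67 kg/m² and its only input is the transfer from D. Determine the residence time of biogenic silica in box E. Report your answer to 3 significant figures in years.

435 yr

Box A: F(A→B) = (0.04279 + 0.02102) − 0.008504 = 0.055306 kg/m²/yr.
Box B: F(B→C) = (0.055306 + 0.01347) − 0.03494 = 0.033836 kg/m²/yr.
Box C: F(C→D) = (0.033836 + 0.02195) − 0.009648 = 0.046138 kg/m²/yr.
Box D: F(D→E) = (0.046138 + 0.02918) − 0.02547 = 0.049848 kg/m²/yr.
Box E throughput = its input = 0.049848 kg/m²/yr; τ = 21.67 / 0.049848 = 434.7 yr.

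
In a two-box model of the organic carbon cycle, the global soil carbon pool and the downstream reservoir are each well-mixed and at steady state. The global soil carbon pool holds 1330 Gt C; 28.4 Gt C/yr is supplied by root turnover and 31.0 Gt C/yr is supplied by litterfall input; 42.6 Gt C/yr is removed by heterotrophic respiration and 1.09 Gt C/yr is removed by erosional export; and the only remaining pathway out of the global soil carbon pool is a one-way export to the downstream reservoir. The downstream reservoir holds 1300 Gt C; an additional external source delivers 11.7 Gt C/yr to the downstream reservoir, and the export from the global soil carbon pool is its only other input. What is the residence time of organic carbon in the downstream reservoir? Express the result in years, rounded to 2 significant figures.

47 yr

Balance the global soil carbon pool: ΣF_in = 28.4 + 31.0 = 59.400 Gt C/yr.
Export to the downstream reservoir = ΣF_in − (42.6 + 1.09) = 15.710 Gt C/yr.
Total input to the downstream reservoir = 15.710 + 11.7 = 27.410 Gt C/yr; at steady state this equals its total output.
τ = M / F = 1300 / 27.410 = 47.43 yr.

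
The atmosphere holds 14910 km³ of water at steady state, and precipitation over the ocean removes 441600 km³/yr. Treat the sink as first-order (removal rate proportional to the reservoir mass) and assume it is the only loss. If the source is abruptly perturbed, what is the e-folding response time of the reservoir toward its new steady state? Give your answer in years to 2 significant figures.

0.034 yr

For a linear reservoir the response time equals the residence time τ = M/F.
τ = 14910 / 441600 = 0.03376 yr.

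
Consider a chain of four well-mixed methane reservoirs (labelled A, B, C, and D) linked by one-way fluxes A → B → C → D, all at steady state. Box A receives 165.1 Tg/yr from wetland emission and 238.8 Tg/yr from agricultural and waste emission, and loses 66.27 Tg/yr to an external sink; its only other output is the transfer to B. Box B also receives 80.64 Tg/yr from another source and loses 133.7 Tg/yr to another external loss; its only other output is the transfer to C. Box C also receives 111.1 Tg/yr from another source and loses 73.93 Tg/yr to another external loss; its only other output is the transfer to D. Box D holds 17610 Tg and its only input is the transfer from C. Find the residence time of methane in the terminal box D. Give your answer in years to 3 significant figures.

54.7 yr

Box A: F(A→B) = (165.1 + 238.8) − 66.27 = 337.63 Tg/yr.
Box B: F(B→C) = (337.63 + 80.64) − 133.7 = 284.57 Tg/yr.
Box C: F(C→D) = (284.57 + 111.1) − 73.93 = 321.74 Tg/yr.
Box D throughput = its input = 321.74 Tg/yr; τ = 17610 / 321.74 = 54.73 yr.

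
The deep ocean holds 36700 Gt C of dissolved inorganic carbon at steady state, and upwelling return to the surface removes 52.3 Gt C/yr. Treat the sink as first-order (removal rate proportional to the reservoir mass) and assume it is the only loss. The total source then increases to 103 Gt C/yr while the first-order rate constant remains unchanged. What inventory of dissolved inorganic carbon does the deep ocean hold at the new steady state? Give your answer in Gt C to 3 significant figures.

72300 Gt C

Rate constant k = F/M = 52.3 / 36700 = 0.001425 yr⁻¹.
At the new steady state, source = k·M_new ⇒ M_new = 103 / 0.001425 = 72280 Gt C.
(Equivalently M_new = M × F_new/F_old = 36700 × 103/52.3.)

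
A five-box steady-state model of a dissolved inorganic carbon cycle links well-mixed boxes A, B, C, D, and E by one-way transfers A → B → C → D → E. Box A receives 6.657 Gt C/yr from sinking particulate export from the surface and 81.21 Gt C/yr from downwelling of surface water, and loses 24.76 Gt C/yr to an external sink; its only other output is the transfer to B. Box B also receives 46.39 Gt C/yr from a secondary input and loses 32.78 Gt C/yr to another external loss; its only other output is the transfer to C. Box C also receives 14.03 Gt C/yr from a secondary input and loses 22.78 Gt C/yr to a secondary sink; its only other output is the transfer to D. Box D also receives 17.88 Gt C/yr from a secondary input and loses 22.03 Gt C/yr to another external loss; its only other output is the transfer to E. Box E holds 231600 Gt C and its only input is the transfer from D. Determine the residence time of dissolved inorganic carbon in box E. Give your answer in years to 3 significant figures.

Box A: F(A→B) = (6.657 + 81.21) − 24.76 = 63.107 Gt C/yr.
Box B: F(B→C) = (63.107 + 46.39) − 32.78 = 76.717 Gt C/yr.
Box C: F(C→D) = (76.717 + 14.03) − 22.78 = 67.967 Gt C/yr.
Box D: F(D→E) = (67.967 + 17.88) − 22.03 = 63.817 Gt C/yr.
Box E throughput = its input = 63.817 Gt C/yr; τ = 231600 / 63.817 = 3629 yr.

3630 yr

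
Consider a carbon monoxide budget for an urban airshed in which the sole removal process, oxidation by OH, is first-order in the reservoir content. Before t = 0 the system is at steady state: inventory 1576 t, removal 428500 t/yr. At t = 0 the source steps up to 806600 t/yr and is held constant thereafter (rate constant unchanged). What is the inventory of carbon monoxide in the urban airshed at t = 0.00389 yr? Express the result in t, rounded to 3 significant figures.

2480 t

The sink rate constant is k = F₀/M₀ = 428500/1576 = 271.9 yr⁻¹.
Solving dM/dt = F₁ − kM with M(0) = M₀ gives M(t) = F₁/k + (M₀ − F₁/k)·e^(−kt).
F₁/k = 806600/271.9 = 2966.6 t; kt = 271.9 × 0.00389 = 1.058, e^(−kt) = 0.3473.
M(0.00389) = 2966.6 + (1576 − 2966.6) × 0.3473 = 2966.6 − 482.9 = 2483.7 t.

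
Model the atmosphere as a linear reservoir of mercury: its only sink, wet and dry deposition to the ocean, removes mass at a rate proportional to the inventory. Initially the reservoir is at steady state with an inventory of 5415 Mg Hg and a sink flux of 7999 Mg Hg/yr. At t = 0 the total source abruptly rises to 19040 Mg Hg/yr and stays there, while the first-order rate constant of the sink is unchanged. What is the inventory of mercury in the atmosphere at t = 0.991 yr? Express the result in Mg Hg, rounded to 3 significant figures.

11200 Mg Hg

Residence time τ = M₀/F₀ = 0.6770 yr. The eventual steady state is M_∞ = M₀·(F₁/F₀) = 5415 × 19040/7999 = 12889 Mg Hg.
The anomaly ΔM(t) = M(t) − M_∞ decays as ΔM₀·e^(−t/τ) with ΔM₀ = 5415 − 12889 = −7474 Mg Hg.
At t = 0.991 yr, e^(−t/τ) = e^(−1.464) = 0.2313, so ΔM = −1729 Mg Hg and M = 12889 − 1729 = 11160 Mg Hg.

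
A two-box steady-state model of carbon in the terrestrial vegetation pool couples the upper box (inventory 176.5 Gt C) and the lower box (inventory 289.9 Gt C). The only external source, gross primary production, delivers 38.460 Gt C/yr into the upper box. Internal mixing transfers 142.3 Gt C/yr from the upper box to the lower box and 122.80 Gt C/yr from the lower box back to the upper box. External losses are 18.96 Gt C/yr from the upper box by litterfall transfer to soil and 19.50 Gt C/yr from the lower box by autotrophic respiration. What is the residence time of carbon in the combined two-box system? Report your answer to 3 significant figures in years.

Residence time in the combined system uses the total inventory and the total *external* removal — internal exchanges between the two boxes cancel.
M_total = 176.5 + 289.9 = 466.40 Gt C.
ΣF_external_out = 18.96 + 19.50 = 38.460 Gt C/yr.
τ = M_total / ΣF_ext = 466.40 / 38.460 = 12.13 yr.

12.1 yr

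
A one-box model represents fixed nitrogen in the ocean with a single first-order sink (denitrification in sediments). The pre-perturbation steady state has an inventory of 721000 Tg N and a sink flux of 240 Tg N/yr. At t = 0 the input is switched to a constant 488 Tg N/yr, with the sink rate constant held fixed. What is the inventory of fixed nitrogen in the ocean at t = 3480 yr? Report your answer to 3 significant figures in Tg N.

τ = M₀/F₀ = 721000/240 = 3004 yr; rate constant k = 1/τ.
New steady state M_∞ = F₁/k = F₁·τ = 488 × 3004 = 1.4660×10^6 Tg N.
M(t) = M_∞ + (M₀ − M_∞)·e^(−t/τ); t/τ = 3480/3004 = 1.158, so e^(−t/τ) = 0.3140.
M(t) = 1.4660×10^6 − 745000 × 0.3140 = 1.2321×10^6 Tg N.

1.23×10^6 Tg N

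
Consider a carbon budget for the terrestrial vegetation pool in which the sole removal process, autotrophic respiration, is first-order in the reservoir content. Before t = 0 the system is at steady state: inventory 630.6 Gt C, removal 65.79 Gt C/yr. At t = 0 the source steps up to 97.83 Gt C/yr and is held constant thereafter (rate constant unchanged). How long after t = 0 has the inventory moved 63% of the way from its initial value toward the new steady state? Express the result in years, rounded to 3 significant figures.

9.53 yr

τ = M₀/F₀ = 630.6/65.79 = 9.585 yr.
The remaining gap fraction is e^(−t/τ); 63% covered ⇒ e^(−t/τ) = 0.370.
t = −τ ln(0.370) = 9.585 × 0.9943 = 9.530 yr.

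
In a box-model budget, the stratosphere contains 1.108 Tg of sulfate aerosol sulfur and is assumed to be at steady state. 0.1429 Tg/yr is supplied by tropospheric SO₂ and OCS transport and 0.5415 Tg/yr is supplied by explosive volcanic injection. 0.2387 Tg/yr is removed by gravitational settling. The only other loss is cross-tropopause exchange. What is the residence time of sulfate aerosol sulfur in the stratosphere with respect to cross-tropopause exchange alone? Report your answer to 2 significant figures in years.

At steady state ΣF_in = ΣF_out.
ΣF_in = 0.1429 + 0.5415 = 0.68440 Tg/yr.
Cross-tropopause exchange flux = ΣF_in − (0.2387) = 0.68440 − 0.2387 = 0.4457 Tg/yr.
τ = M / F = 1.108 / 0.4457 = 2.486 yr.

2.5 yr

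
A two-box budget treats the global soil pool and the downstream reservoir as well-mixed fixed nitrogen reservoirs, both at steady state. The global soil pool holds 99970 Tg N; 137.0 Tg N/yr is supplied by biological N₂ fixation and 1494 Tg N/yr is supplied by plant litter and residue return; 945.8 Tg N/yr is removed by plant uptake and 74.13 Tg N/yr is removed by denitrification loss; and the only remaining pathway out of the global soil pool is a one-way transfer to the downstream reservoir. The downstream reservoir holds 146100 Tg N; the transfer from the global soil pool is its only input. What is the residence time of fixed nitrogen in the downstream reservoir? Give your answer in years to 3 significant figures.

Balance the global soil pool: ΣF_in = 137.0 + 1494 = 1631.0 Tg N/yr.
Transfer to the downstream reservoir = ΣF_in − (945.8 + 74.13) = 611.07 Tg N/yr.
At steady state the output of the downstream reservoir equals its input, 611.07 Tg N/yr.
τ = M / F = 146100 / 611.07 = 239.1 yr.

239 yr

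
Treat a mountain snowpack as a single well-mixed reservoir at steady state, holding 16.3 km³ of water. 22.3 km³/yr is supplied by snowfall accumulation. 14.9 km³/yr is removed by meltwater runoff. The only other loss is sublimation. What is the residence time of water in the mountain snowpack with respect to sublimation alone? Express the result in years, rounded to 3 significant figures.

2.20 yr

At steady state ΣF_in = ΣF_out.
ΣF_in = 22.300 km³/yr.
Sublimation flux = ΣF_in − (14.9) = 22.300 − 14.90 = 7.400 km³/yr.
τ = M / F = 16.3 / 7.400 = 2.203 yr.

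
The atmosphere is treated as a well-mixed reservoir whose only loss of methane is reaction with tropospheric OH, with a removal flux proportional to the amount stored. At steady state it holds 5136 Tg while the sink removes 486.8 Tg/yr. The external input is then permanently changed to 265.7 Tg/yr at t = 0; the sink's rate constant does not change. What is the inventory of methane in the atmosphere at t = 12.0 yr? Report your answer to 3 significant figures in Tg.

τ = M₀/F₀ = 5136/486.8 = 10.55 yr; rate constant k = 1/τ.
New steady state M_∞ = F₁/k = F₁·τ = 265.7 × 10.55 = 2803.3 Tg.
M(t) = M_∞ + (M₀ − M_∞)·e^(−t/τ); t/τ = 12.0/10.55 = 1.137, so e^(−t/τ) = 0.3207.
M(t) = 2803.3 + 2333 × 0.3207 = 3551.3 Tg.

3550 Tg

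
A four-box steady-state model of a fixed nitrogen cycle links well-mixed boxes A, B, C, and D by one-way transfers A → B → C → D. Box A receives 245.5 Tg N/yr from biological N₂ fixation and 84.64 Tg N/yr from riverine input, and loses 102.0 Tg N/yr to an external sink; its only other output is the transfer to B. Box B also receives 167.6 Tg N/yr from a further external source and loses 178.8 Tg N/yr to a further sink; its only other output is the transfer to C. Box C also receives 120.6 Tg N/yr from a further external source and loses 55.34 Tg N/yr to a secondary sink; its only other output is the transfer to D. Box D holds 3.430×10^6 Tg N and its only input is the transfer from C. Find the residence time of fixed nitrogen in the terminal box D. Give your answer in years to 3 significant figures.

Box A: F(A→B) = (245.5 + 84.64) − 102.0 = 228.14 Tg N/yr.
Box B: F(B→C) = (228.14 + 167.6) − 178.8 = 216.94 Tg N/yr.
Box C: F(C→D) = (216.94 + 120.6) − 55.34 = 282.20 Tg N/yr.
Box D throughput = its input = 282.20 Tg N/yr; τ = 3.430×10^6 / 282.20 = 12150 yr.

12200 yr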